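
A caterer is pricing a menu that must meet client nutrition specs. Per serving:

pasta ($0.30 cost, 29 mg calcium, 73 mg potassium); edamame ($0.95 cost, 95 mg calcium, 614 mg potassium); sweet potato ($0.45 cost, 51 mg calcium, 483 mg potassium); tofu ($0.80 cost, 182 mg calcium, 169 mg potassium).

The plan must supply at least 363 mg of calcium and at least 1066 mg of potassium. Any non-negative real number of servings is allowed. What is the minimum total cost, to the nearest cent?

The cheapest plan sits at a corner of the feasible region — with two constraints it uses at most two foods.
pasta only: max(363/29, 1066/73) = 14.6 servings → $4.38.
edamame only: max(363/95, 1066/614) = 3.821 servings → $3.63.
sweet potato only: max(363/51, 1066/483) = 7.118 servings → $3.20.
tofu only: max(363/182, 1066/169) = 6.308 servings → $5.05.
pasta + edamame with both tight: 11.19 servings and 0.4061 servings → $3.74.
pasta + sweet potato with both tight: 11.76 servings and 0.4293 servings → $3.72.
pasta + tofu: intersection lies outside the first quadrant.
edamame + sweet potato: intersection lies outside the first quadrant.
edamame + tofu with both tight: 1.386 servings and 1.271 servings → $2.33.
sweet potato + tofu with both tight: 1.673 servings and 1.526 servings → $1.97.
Cheapest feasible corner: $1.97.

$1.97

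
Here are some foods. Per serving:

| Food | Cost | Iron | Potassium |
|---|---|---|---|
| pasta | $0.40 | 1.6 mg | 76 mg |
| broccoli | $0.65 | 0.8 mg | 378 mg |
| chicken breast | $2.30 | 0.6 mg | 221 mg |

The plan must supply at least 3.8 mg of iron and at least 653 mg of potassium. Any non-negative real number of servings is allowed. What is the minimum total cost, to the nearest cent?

$1.58

With two linear requirements the optimum uses one or two foods; enumerate the corners.
pasta only: max(3.8/1.6, 653/76) = 8.592 servings → $3.44.
broccoli only: max(3.8/0.8, 653/378) = 4.75 servings → $3.09.
chicken breast only: max(3.8/0.6, 653/221) = 6.333 servings → $14.57.
pasta + broccoli with both tight: 1.68 servings and 1.39 servings → $1.58.
pasta + chicken breast with both tight: 1.455 servings and 2.455 servings → $6.23.
broccoli + chicken breast with both targets exact would need a negative amount; discard.
Cheapest feasible corner: $1.58.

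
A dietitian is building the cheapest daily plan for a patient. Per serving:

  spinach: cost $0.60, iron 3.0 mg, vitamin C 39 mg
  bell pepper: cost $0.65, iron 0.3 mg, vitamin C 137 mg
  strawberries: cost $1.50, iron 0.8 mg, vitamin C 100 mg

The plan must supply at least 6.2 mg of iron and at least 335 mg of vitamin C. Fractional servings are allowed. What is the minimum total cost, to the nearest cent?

$2.37

A basic optimal solution has at most two foods positive. Try each food alone and each pair with both targets met exactly.
spinach only: max(6.2/3.0, 335/39) = 8.59 servings → $5.15.
bell pepper only: max(6.2/0.3, 335/137) = 20.67 servings → $13.43.
strawberries only: max(6.2/0.8, 335/100) = 7.75 servings → $11.62.
spinach + bell pepper with both tight: 1.876 servings and 1.911 servings → $2.37.
spinach + strawberries with both tight: 1.31 servings and 2.839 servings → $5.04.
bell pepper + strawberries with both targets exact would need a negative amount; discard.
So the least-cost plan costs $2.37.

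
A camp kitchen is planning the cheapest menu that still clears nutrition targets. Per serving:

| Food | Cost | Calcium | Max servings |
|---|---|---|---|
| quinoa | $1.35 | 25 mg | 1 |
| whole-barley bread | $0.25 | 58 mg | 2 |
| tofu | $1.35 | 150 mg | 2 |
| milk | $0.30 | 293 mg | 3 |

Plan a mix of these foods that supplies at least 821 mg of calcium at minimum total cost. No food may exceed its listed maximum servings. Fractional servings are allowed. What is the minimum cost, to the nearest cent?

Cost per mg of calcium: milk $0.0010, whole-barley bread $0.0043, tofu $0.0090, quinoa $0.0540.
Take 2.802 servings of milk: +821.0 mg calcium for $0.84 (total $0.84, still need 0.0 mg).
Filling from the cheapest source first is optimal under one linear minimum: $0.84.

$0.84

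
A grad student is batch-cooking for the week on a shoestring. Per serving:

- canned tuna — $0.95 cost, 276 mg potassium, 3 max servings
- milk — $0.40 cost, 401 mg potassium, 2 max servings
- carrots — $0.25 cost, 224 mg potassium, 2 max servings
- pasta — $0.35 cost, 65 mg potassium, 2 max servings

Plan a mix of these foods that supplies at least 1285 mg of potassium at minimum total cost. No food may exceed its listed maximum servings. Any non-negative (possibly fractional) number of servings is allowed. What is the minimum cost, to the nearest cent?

Cost per mg of potassium: milk $0.0010, carrots $0.0011, canned tuna $0.0034, pasta $0.0054.
Take 2 servings of milk: +802.0 mg potassium for $0.80 (total $0.80, still need 483.0 mg).
Take 2 servings of carrots: +448.0 mg potassium for $0.50 (total $1.30, still need 35.0 mg).
Take 0.1268 servings of canned tuna: +35.0 mg potassium for $0.12 (total $1.42, still need 0.0 mg).
Greedy by cheapest-per-mg is optimal for a single linear constraint, so the minimum cost is $1.42.

$1.42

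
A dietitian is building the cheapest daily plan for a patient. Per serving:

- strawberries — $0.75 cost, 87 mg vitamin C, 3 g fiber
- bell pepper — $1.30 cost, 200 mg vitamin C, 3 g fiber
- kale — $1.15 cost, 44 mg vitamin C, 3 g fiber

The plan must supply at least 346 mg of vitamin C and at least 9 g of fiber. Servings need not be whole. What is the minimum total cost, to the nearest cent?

For a min-cost LP with two ≥-constraints, a basic feasible solution has at most two positive variables.
strawberries only: max(346/87, 9/3) = 3.977 servings → $2.98.
bell pepper only: max(346/200, 9/3) = 3 servings → $3.90.
kale only: max(346/44, 9/3) = 7.864 servings → $9.04.
strawberries + bell pepper with both tight: 2.248 servings and 0.7522 servings → $2.66.
strawberries + kale: intersection lies outside the first quadrant.
bell pepper + kale with both tight: 1.372 servings and 1.628 servings → $3.66.
The minimum over all feasible corners is $2.66.

$2.66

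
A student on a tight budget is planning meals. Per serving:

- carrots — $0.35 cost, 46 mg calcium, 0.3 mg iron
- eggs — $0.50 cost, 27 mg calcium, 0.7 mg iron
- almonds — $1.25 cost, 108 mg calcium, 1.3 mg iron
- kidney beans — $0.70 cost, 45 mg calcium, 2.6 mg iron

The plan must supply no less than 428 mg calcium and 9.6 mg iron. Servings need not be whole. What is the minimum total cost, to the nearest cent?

At the optimum either one food covers both requirements or two foods hit both targets exactly; no other combination can be cheaper.
carrots only: max(428/46, 9.6/0.3) = 32 servings → $11.20.
eggs only: max(428/27, 9.6/0.7) = 15.85 servings → $7.93.
almonds only: max(428/108, 9.6/1.3) = 7.385 servings → $9.23.
kidney beans only: max(428/45, 9.6/2.6) = 9.511 servings → $6.66.
carrots + eggs with both tight: 1.676 servings and 13 servings → $7.08.
carrots + almonds: the both-tight solution has a negative serving — not a feasible corner.
carrots + kidney beans with both tight: 6.417 servings and 2.952 servings → $4.31.
eggs + almonds with both tight: 11.86 servings and 0.9975 servings → $7.18.
eggs + kidney beans with both targets exact would need a negative amount; discard.
almonds + kidney beans with both tight: 3.063 servings and 2.161 servings → $5.34.
The minimum over all feasible corners is $4.31.

$4.31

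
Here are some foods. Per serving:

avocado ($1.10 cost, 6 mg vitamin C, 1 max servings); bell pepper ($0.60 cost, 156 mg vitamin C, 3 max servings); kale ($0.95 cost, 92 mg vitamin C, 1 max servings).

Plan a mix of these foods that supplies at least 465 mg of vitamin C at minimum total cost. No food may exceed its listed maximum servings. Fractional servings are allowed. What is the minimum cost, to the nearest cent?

$1.79

Cost per mg of vitamin C: bell pepper $0.0038, kale $0.0103, avocado $0.1833.
Take 2.981 servings of bell pepper: +465.0 mg vitamin C for $1.79 (total $1.79, still need 0.0 mg).
Filling from the cheapest source first is optimal under one linear minimum: $1.79.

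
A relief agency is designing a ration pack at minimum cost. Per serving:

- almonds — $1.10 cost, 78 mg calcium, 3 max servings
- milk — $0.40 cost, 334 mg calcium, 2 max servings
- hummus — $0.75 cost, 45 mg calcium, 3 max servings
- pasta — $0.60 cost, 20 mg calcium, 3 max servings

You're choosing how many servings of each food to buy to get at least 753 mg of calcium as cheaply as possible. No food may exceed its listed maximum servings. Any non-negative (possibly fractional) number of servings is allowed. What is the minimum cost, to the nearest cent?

$2.00

Cost per mg of calcium: milk $0.0012, almonds $0.0141, hummus $0.0167, pasta $0.0300.
Take 2 servings of milk: +668.0 mg calcium for $0.80 (total $0.80, still need 85.0 mg).
Take 1.09 servings of almonds: +85.0 mg calcium for $1.20 (total $2.00, still need 0.0 mg).
Filling from the cheapest source first is optimal under one linear minimum: $2.00.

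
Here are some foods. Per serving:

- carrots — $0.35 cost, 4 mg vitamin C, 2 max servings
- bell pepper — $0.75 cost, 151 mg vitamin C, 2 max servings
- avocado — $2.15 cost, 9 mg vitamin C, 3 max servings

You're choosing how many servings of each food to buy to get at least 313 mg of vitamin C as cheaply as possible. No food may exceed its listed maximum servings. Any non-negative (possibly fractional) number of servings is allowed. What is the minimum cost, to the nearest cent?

$2.92

Cost per mg of vitamin C: bell pepper $0.0050, carrots $0.0875, avocado $0.2389.
Take 2 servings of bell pepper: +302.0 mg vitamin C for $1.50 (total $1.50, still need 11.0 mg).
Take 2 servings of carrots: +8.0 mg vitamin C for $0.70 (total $2.20, still need 3.0 mg).
Take 0.3333 servings of avocado: +3.0 mg vitamin C for $0.72 (total $2.92, still need 0.0 mg).
Greedy by cheapest-per-mg is optimal for a single linear constraint, so the minimum cost is $2.92.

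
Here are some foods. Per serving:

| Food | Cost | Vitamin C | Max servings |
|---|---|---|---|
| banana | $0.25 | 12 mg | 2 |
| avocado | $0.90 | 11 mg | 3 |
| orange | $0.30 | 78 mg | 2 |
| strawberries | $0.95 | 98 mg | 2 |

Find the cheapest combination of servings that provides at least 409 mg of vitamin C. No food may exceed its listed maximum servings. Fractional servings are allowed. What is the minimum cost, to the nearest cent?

Cost per mg of vitamin C: orange $0.0038, strawberries $0.0097, banana $0.0208, avocado $0.0818.
Take 2 servings of orange: +156.0 mg vitamin C for $0.60 (total $0.60, still need 253.0 mg).
Take 2 servings of strawberries: +196.0 mg vitamin C for $1.90 (total $2.50, still need 57.0 mg).
Take 2 servings of banana: +24.0 mg vitamin C for $0.50 (total $3.00, still need 33.0 mg).
Take 3 servings of avocado: +33.0 mg vitamin C for $2.70 (total $5.70, still need 0.0 mg).
Filling from the cheapest source first is optimal under one linear minimum: $5.70.

$5.70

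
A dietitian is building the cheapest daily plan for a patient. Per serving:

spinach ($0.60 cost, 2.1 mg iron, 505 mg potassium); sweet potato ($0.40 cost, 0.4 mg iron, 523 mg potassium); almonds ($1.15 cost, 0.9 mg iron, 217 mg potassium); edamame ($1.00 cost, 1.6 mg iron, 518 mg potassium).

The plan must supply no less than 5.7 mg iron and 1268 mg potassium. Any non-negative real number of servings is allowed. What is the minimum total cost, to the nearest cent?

$1.63

An LP optimum is at a vertex; with two nutrient constraints at most two foods are used. Check each candidate.
spinach only: max(5.7/2.1, 1268/505) = 2.714 servings → $1.63.
sweet potato only: max(5.7/0.4, 1268/523) = 14.25 servings → $5.70.
almonds only: max(5.7/0.9, 1268/217) = 6.333 servings → $7.28.
edamame only: max(5.7/1.6, 1268/518) = 3.562 servings → $3.56.
spinach + sweet potato: the both-tight solution has a negative serving — not a feasible corner.
spinach + almonds with both targets exact would need a negative amount; discard.
spinach + edamame: intersection lies outside the first quadrant.
sweet potato + almonds: intersection lies outside the first quadrant.
sweet potato + edamame with both targets exact would need a negative amount; discard.
almonds + edamame with both targets exact would need a negative amount; discard.
The minimum over all feasible corners is $1.63.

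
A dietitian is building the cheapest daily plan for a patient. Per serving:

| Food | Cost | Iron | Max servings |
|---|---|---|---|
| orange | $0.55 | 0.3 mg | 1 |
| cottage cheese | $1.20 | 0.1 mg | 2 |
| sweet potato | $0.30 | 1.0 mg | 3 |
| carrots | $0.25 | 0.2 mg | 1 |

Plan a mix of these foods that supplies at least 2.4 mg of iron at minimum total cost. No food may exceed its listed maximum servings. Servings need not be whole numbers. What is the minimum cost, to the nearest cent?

Cost per mg of iron: sweet potato $0.3000, carrots $1.2500, orange $1.8333, cottage cheese $12.0000.
Take 2.4 servings of sweet potato: +2.4 mg iron for $0.72 (total $0.72, still need 0.0 mg).
Greedy by cheapest-per-mg is optimal for a single linear constraint, so the minimum cost is $0.72.

$0.72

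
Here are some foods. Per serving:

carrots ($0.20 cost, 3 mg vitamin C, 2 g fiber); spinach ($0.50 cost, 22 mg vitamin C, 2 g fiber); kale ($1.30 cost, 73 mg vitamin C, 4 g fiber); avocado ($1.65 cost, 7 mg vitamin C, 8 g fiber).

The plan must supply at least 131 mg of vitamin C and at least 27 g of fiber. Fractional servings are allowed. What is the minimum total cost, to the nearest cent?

$3.92

Check every corner: each single food scaled to meet both minima, and each pair solved so both constraints bind.
carrots only: max(131/3, 27/2) = 43.67 servings → $8.73.
spinach only: max(131/22, 27/2) = 13.5 servings → $6.75.
kale only: max(131/73, 27/4) = 6.75 servings → $8.78.
avocado only: max(131/7, 27/8) = 18.71 servings → $30.88.
carrots + spinach with both tight: 8.737 servings and 4.763 servings → $4.13.
carrots + kale with both tight: 10.8 servings and 1.351 servings → $3.92.
carrots + avocado: the both-tight solution has a negative serving — not a feasible corner.
spinach + kale with both targets exact would need a negative amount; discard.
spinach + avocado with both tight: 5.302 servings and 2.049 servings → $6.03.
kale + avocado with both tight: 1.545 servings and 2.603 servings → $6.30.
The minimum over all feasible corners is $3.92.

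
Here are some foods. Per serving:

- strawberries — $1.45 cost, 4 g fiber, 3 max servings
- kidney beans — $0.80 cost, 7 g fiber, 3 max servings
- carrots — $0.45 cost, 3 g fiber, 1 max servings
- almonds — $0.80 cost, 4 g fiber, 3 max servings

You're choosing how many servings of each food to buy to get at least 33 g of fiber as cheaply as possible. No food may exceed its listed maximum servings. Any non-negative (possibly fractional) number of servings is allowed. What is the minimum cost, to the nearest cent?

$4.65

Cost per g of fiber: kidney beans $0.1143, carrots $0.1500, almonds $0.2000, strawberries $0.3625.
Take 3 servings of kidney beans: +21.0 g fiber for $2.40 (total $2.40, still need 12.0 g).
Take 1 serving of carrots: +3.0 g fiber for $0.45 (total $2.85, still need 9.0 g).
Take 2.25 servings of almonds: +9.0 g fiber for $1.80 (total $4.65, still need 0.0 g).
Greedy by cheapest-per-g is optimal for a single linear constraint, so the minimum cost is $4.65.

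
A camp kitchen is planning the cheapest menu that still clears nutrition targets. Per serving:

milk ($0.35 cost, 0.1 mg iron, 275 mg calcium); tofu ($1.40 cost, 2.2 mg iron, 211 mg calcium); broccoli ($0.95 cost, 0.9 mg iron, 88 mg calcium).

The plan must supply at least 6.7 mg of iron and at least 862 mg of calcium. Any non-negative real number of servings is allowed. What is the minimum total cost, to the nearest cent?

The cheapest plan sits at a corner of the feasible region — with two constraints it uses at most two foods.
milk only: max(6.7/0.1, 862/275) = 67 servings → $23.45.
tofu only: max(6.7/2.2, 862/211) = 4.085 servings → $5.72.
broccoli only: max(6.7/0.9, 862/88) = 9.795 servings → $9.31.
milk + tofu with both tight: 0.8267 servings and 3.008 servings → $4.50.
milk + broccoli with both tight: 0.7801 servings and 7.358 servings → $7.26.
tofu + broccoli: the both-tight solution has a negative serving — not a feasible corner.
So the least-cost plan costs $4.50.

$4.50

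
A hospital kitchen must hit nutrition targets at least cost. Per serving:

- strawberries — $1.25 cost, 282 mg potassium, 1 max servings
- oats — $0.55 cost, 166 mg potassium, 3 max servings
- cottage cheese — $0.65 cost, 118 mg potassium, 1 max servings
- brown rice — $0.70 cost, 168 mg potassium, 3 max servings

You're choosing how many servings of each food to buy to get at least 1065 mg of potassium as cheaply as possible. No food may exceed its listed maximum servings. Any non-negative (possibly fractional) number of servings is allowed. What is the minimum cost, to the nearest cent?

$4.03

Cost per mg of potassium: oats $0.0033, brown rice $0.0042, strawberries $0.0044, cottage cheese $0.0055.
Take 3 servings of oats: +498.0 mg potassium for $1.65 (total $1.65, still need 567.0 mg).
Take 3 servings of brown rice: +504.0 mg potassium for $2.10 (total $3.75, still need 63.0 mg).
Take 0.2234 servings of strawberries: +63.0 mg potassium for $0.28 (total $4.03, still need 0.0 mg).
Filling from the cheapest source first is optimal under one linear minimum: $4.03.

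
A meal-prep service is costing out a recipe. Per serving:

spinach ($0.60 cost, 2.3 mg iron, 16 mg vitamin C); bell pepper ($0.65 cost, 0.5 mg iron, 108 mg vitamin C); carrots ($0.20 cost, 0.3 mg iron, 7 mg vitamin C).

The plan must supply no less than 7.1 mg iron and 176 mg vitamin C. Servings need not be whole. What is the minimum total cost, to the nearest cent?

$2.48

The cheapest plan sits at a corner of the feasible region — with two constraints it uses at most two foods.
spinach only: max(7.1/2.3, 176/16) = 11 servings → $6.60.
bell pepper only: max(7.1/0.5, 176/108) = 14.2 servings → $9.23.
carrots only: max(7.1/0.3, 176/7) = 25.14 servings → $5.03.
spinach + bell pepper with both tight: 2.824 servings and 1.211 servings → $2.48.
spinach + carrots: intersection lies outside the first quadrant.
bell pepper + carrots with both tight: 0.1073 servings and 23.49 servings → $4.77.
So the least-cost plan costs $2.48.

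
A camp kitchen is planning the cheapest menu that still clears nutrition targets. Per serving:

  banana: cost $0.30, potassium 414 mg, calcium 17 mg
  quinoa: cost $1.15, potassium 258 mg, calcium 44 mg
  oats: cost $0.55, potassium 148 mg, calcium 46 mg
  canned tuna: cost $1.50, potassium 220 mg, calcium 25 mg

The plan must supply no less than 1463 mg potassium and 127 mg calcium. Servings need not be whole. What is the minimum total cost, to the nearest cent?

$1.80

With two linear requirements the optimum uses one or two foods; enumerate the corners.
banana only: max(1463/414, 127/17) = 7.471 servings → $2.24.
quinoa only: max(1463/258, 127/44) = 5.671 servings → $6.52.
oats only: max(1463/148, 127/46) = 9.885 servings → $5.44.
canned tuna only: max(1463/220, 127/25) = 6.65 servings → $9.97.
banana + quinoa with both tight: 2.285 servings and 2.003 servings → $2.99.
banana + oats with both tight: 2.935 servings and 1.676 servings → $1.80.
banana + canned tuna with both tight: 1.306 servings and 4.192 servings → $6.68.
quinoa + oats: intersection lies outside the first quadrant.
quinoa + canned tuna: the both-tight solution has a negative serving — not a feasible corner.
oats + canned tuna with both targets exact would need a negative amount; discard.
Cheapest feasible corner: $1.80.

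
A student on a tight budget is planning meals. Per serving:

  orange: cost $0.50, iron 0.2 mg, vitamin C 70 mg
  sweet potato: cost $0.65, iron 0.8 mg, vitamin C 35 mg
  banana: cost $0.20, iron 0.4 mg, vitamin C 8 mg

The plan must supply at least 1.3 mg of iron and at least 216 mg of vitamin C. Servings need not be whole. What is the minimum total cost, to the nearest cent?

The cheapest plan sits at a corner of the feasible region — with two constraints it uses at most two foods.
orange only: max(1.3/0.2, 216/70) = 6.5 servings → $3.25.
sweet potato only: max(1.3/0.8, 216/35) = 6.171 servings → $4.01.
banana only: max(1.3/0.4, 216/8) = 27 servings → $5.40.
orange + sweet potato with both tight: 2.598 servings and 0.9755 servings → $1.93.
orange + banana with both tight: 2.879 servings and 1.811 servings → $1.80.
sweet potato + banana: intersection lies outside the first quadrant.
Cheapest feasible corner: $1.80.

$1.80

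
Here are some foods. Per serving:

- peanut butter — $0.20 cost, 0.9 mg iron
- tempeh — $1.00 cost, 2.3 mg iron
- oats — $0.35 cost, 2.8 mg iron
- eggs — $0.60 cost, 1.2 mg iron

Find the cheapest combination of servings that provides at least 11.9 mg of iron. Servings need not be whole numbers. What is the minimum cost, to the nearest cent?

$1.49

Cost per mg of iron: oats $0.1250, peanut butter $0.2222, tempeh $0.4348, eggs $0.5000.
With no serving limits, use only oats: 11.9 mg / 2.8 mg = 4.25 servings × $0.35 = $1.49.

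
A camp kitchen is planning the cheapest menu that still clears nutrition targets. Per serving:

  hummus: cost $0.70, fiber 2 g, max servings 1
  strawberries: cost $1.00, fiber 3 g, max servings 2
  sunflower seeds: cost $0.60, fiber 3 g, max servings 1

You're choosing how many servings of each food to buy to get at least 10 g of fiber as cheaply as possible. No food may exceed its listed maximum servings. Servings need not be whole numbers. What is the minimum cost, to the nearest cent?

Cost per g of fiber: sunflower seeds $0.2000, strawberries $0.3333, hummus $0.3500.
Take 1 serving of sunflower seeds: +3.0 g fiber for $0.60 (total $0.60, still need 7.0 g).
Take 2 servings of strawberries: +6.0 g fiber for $2.00 (total $2.60, still need 1.0 g).
Take 0.5 servings of hummus: +1.0 g fiber for $0.35 (total $2.95, still need 0.0 g).
Filling from the cheapest source first is optimal under one linear minimum: $2.95.

$2.95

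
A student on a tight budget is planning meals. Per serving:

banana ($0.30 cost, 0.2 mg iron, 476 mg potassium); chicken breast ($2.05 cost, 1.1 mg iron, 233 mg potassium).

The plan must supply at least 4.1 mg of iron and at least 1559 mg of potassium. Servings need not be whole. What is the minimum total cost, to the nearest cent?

Check every corner: each single food scaled to meet both minima, and each pair solved so both constraints bind.
banana only: max(4.1/0.2, 1559/476) = 20.5 servings → $6.15.
chicken breast only: max(4.1/1.1, 1559/233) = 6.691 servings → $13.72.
banana + chicken breast with both tight: 1.592 servings and 3.438 servings → $7.53.
So the least-cost plan costs $6.15.

$6.15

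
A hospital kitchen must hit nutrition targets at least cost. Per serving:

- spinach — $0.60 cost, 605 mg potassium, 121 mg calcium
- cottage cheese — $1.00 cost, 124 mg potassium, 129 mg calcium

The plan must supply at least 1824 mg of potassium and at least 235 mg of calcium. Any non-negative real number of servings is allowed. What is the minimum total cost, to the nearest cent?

$1.81

With two linear requirements the optimum uses one or two foods; enumerate the corners.
spinach only: max(1824/605, 235/121) = 3.015 servings → $1.81.
cottage cheese only: max(1824/124, 235/129) = 14.71 servings → $14.71.
spinach + cottage cheese: intersection lies outside the first quadrant.
Cheapest feasible corner: $1.81.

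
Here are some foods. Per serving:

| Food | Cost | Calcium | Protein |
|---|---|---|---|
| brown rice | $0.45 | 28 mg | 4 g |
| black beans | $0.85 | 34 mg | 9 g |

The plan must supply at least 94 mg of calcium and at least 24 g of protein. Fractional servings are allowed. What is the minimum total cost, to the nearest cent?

$2.29

The cheapest plan sits at a corner of the feasible region — with two constraints it uses at most two foods.
brown rice only: max(94/28, 24/4) = 6 servings → $2.70.
black beans only: max(94/34, 24/9) = 2.765 servings → $2.35.
brown rice + black beans with both tight: 0.2586 servings and 2.552 servings → $2.29.
The minimum over all feasible corners is $2.29.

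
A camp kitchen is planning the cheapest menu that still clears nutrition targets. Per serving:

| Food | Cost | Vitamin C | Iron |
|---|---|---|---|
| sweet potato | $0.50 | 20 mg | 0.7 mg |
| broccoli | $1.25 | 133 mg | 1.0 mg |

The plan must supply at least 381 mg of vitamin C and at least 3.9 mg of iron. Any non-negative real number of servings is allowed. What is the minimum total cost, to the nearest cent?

sweet potato only: max(381/20, 3.9/0.7) = 19.05 servings → $9.53.
broccoli only: max(381/133, 3.9/1.0) = 3.9 servings → $4.88.
sweet potato + broccoli with both tight: 1.884 servings and 2.581 servings → $4.17.
So the least-cost plan costs $4.17.

$4.17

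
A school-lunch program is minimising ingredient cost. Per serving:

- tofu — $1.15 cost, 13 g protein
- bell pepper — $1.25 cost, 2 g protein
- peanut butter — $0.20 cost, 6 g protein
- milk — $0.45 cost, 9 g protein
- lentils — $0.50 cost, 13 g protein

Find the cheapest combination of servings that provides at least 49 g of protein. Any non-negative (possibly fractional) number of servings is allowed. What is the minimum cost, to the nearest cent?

Cost per g of protein: peanut butter $0.0333, lentils $0.0385, milk $0.0500, tofu $0.0885, bell pepper $0.6250.
With no serving limits, use only peanut butter: 49 g / 6 g = 8.167 servings × $0.20 = $1.63.

$1.63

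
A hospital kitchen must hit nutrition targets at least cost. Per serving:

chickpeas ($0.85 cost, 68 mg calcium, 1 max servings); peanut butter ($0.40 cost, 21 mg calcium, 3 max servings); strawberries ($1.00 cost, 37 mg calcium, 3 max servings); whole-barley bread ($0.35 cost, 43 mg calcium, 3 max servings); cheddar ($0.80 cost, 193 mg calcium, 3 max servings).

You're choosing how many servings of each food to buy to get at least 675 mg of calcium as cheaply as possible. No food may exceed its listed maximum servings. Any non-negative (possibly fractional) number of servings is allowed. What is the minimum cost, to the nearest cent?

$3.18

Cost per mg of calcium: cheddar $0.0041, whole-barley bread $0.0081, chickpeas $0.0125, peanut butter $0.0190, strawberries $0.0270.
Take 3 servings of cheddar: +579.0 mg calcium for $2.40 (total $2.40, still need 96.0 mg).
Take 2.233 servings of whole-barley bread: +96.0 mg calcium for $0.78 (total $3.18, still need 0.0 mg).
Greedy by cheapest-per-mg is optimal for a single linear constraint, so the minimum cost is $3.18.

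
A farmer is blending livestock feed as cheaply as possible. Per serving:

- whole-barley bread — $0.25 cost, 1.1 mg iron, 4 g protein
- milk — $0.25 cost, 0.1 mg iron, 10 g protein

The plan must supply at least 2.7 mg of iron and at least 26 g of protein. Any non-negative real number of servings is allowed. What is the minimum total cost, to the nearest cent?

whole-barley bread only: max(2.7/1.1, 26/4) = 6.5 servings → $1.62.
milk only: max(2.7/0.1, 26/10) = 27 servings → $6.75.
whole-barley bread + milk with both tight: 2.302 servings and 1.679 servings → $1.00.
Cheapest feasible corner: $1.00.

$1.00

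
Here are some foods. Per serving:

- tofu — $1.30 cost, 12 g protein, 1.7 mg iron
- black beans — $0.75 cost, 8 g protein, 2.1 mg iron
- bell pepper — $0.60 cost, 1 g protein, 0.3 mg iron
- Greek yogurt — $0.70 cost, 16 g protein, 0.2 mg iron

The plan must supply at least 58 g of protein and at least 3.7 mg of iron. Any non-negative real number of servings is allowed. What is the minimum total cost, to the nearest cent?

Minimising a linear cost over {protein ≥ 58, iron ≥ 3.7, servings ≥ 0} — the optimum is at a vertex, using one or two foods.
tofu only: max(58/12, 3.7/1.7) = 4.833 servings → $6.28.
black beans only: max(58/8, 3.7/2.1) = 7.25 servings → $5.44.
bell pepper only: max(58/1, 3.7/0.3) = 58 servings → $34.80.
Greek yogurt only: max(58/16, 3.7/0.2) = 18.5 servings → $12.95.
tofu + black beans with both targets exact would need a negative amount; discard.
tofu + bell pepper: intersection lies outside the first quadrant.
tofu + Greek yogurt with both tight: 1.919 servings and 2.185 servings → $4.03.
black beans + bell pepper: intersection lies outside the first quadrant.
black beans + Greek yogurt with both tight: 1.488 servings and 2.881 servings → $3.13.
bell pepper + Greek yogurt with both tight: 10.35 servings and 2.978 servings → $8.29.
So the least-cost plan costs $3.13.

$3.13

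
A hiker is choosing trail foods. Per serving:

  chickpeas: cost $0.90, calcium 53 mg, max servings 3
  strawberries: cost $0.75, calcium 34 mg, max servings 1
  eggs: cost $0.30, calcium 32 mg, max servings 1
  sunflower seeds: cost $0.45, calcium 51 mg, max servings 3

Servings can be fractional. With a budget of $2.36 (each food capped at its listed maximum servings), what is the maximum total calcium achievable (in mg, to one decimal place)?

226.8 mg

Calcium per dollar: sunflower seeds 113.3, eggs 106.7, chickpeas 58.89, strawberries 45.33.
Take 3 servings of sunflower seeds: spends $1.35, +153.0 mg calcium (running total 153.0 mg).
Take 1 serving of eggs: spends $0.30, +32.0 mg calcium (running total 185.0 mg).
Take 0.7889 servings of chickpeas: spends $0.71, +41.8 mg calcium (running total 226.8 mg).
Filling greedily by calcium-per-dollar is optimal for one linear limit, giving 226.8 mg.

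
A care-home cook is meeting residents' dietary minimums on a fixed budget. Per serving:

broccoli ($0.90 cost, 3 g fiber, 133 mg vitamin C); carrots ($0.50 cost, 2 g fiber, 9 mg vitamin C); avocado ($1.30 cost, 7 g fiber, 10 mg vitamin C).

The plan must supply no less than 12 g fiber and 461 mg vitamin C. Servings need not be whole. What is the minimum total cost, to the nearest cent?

$3.41

broccoli only: max(12/3, 461/133) = 4 servings → $3.60.
carrots only: max(12/2, 461/9) = 51.22 servings → $25.61.
avocado only: max(12/7, 461/10) = 46.1 servings → $59.93.
broccoli + carrots with both tight: 3.406 servings and 0.8912 servings → $3.51.
broccoli + avocado with both tight: 3.448 servings and 0.2364 servings → $3.41.
carrots + avocado with both targets exact would need a negative amount; discard.
So the least-cost plan costs $3.41.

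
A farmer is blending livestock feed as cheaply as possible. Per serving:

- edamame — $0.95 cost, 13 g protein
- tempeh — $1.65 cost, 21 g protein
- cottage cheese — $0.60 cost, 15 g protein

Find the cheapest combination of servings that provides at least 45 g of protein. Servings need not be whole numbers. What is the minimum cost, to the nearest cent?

Cost per g of protein: cottage cheese $0.0400, edamame $0.0731, tempeh $0.0786.
With no serving limits, use only cottage cheese: 45 g / 15 g = 3 servings × $0.60 = $1.80.

$1.80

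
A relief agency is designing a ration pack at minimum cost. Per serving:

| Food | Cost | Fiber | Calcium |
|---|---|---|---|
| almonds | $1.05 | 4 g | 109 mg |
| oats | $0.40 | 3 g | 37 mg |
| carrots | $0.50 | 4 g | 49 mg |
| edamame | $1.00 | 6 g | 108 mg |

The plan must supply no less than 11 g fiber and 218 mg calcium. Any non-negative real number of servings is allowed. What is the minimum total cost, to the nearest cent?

This is a tiny linear program; its minimum lies at a vertex of the feasible set. List the vertices and price them.
almonds only: max(11/4, 218/109) = 2.75 servings → $2.89.
oats only: max(11/3, 218/37) = 5.892 servings → $2.36.
carrots only: max(11/4, 218/49) = 4.449 servings → $2.22.
edamame only: max(11/6, 218/108) = 2.019 servings → $2.02.
almonds + oats with both tight: 1.38 servings and 1.827 servings → $2.18.
almonds + carrots with both tight: 1.387 servings and 1.363 servings → $2.14.
almonds + edamame with both tight: 0.5405 servings and 1.473 servings → $2.04.
oats + carrots: intersection lies outside the first quadrant.
oats + edamame: intersection lies outside the first quadrant.
carrots + edamame with both targets exact would need a negative amount; discard.
So the least-cost plan costs $2.02.

$2.02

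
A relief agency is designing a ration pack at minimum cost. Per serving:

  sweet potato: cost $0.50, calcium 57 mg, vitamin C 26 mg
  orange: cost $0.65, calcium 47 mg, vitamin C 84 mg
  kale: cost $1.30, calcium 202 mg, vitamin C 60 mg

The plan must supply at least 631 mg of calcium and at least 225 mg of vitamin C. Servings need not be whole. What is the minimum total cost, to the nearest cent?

Two binding constraints pin down two serving amounts, so the optimal mix uses at most two foods. The candidates are each food alone (scaled to the tighter of calcium/vitamin C) and each pair with both constraints tight.
sweet potato only: max(631/57, 225/26) = 11.07 servings → $5.54.
orange only: max(631/47, 225/84) = 13.43 servings → $8.73.
kale only: max(631/202, 225/60) = 3.75 servings → $4.88.
sweet potato + orange with both targets exact would need a negative amount; discard.
sweet potato + kale with both tight: 4.143 servings and 1.955 servings → $4.61.
orange + kale with both tight: 0.5365 servings and 2.999 servings → $4.25.
So the least-cost plan costs $4.25.

$4.25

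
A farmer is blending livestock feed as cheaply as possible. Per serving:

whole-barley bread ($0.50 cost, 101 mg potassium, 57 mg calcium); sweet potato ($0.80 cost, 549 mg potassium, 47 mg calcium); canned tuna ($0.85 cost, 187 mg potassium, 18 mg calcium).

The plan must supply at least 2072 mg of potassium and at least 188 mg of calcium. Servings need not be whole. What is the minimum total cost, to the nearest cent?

whole-barley bread only: max(2072/101, 188/57) = 20.51 servings → $10.26.
sweet potato only: max(2072/549, 188/47) = 4 servings → $3.20.
canned tuna only: max(2072/187, 188/18) = 11.08 servings → $9.42.
whole-barley bread + sweet potato with both tight: 0.2195 servings and 3.734 servings → $3.10.
whole-barley bread + canned tuna: the both-tight solution has a negative serving — not a feasible corner.
sweet potato + canned tuna with both tight: 1.958 servings and 5.332 servings → $6.10.
The minimum over all feasible corners is $3.10.

$3.10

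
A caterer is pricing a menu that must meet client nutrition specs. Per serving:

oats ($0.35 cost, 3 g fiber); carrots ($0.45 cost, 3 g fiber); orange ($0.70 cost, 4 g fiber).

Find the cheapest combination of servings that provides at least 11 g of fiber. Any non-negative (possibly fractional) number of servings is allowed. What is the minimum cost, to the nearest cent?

Cost per g of fiber: oats $0.1167, carrots $0.1500, orange $0.1750.
With no serving limits, use only oats: 11 g / 3 g = 3.667 servings × $0.35 = $1.28.

$1.28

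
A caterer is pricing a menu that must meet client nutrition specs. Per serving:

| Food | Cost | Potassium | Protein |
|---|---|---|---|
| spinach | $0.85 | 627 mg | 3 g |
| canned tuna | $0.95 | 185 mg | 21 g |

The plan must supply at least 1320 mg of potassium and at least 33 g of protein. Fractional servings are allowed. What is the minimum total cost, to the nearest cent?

Two binding constraints pin down two serving amounts, so the optimal mix uses at most two foods. The candidates are each food alone (scaled to the tighter of potassium/protein) and each pair with both constraints tight.
spinach only: max(1320/627, 33/3) = 11 servings → $9.35.
canned tuna only: max(1320/185, 33/21) = 7.135 servings → $6.78.
spinach + canned tuna with both tight: 1.714 servings and 1.327 servings → $2.72.
Cheapest feasible corner: $2.72.

$2.72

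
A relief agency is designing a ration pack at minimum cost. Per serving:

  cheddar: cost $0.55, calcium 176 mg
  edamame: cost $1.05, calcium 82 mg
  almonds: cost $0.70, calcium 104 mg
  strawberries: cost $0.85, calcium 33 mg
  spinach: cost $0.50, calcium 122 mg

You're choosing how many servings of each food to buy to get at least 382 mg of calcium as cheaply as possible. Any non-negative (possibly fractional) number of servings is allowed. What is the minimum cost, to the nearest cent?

Cost per mg of calcium: cheddar $0.0031, spinach $0.0041, almonds $0.0067, edamame $0.0128, strawberries $0.0258.
With no serving limits, use only cheddar: 382 mg / 176 mg = 2.17 servings × $0.55 = $1.19.

$1.19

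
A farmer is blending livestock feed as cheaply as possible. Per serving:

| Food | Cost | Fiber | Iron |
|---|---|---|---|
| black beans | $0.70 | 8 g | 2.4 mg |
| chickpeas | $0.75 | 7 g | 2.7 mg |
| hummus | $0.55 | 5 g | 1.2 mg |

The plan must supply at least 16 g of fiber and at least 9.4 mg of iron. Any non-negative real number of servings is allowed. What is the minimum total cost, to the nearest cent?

$2.61

black beans only: max(16/8, 9.4/2.4) = 3.917 servings → $2.74.
chickpeas only: max(16/7, 9.4/2.7) = 3.481 servings → $2.61.
hummus only: max(16/5, 9.4/1.2) = 7.833 servings → $4.31.
black beans + chickpeas: the both-tight solution has a negative serving — not a feasible corner.
black beans + hummus: the both-tight solution has a negative serving — not a feasible corner.
chickpeas + hummus: intersection lies outside the first quadrant.
The minimum over all feasible corners is $2.61.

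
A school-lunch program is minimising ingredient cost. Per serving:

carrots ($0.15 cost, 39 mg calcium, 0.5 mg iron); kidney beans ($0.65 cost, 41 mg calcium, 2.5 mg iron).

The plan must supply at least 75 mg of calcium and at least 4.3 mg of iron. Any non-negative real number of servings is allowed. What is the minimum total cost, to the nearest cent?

$1.12

This is a tiny linear program; its minimum lies at a vertex of the feasible set. List the vertices and price them.
carrots only: max(75/39, 4.3/0.5) = 8.6 servings → $1.29.
kidney beans only: max(75/41, 4.3/2.5) = 1.829 servings → $1.19.
carrots + kidney beans with both tight: 0.1455 servings and 1.691 servings → $1.12.
So the least-cost plan costs $1.12.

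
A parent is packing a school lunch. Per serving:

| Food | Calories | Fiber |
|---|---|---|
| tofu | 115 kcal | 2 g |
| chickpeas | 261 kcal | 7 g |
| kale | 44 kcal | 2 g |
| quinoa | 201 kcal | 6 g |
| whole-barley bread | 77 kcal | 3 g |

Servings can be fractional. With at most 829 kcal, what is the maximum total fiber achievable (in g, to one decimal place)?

37.7 g

Fiber per kcal: kale 0.04545, whole-barley bread 0.03896, quinoa 0.02985, chickpeas 0.02682, tofu 0.01739.
With no serving limits, spend the whole calories allowance on kale: 829 kcal / 44 kcal × 2 g = 37.7 g.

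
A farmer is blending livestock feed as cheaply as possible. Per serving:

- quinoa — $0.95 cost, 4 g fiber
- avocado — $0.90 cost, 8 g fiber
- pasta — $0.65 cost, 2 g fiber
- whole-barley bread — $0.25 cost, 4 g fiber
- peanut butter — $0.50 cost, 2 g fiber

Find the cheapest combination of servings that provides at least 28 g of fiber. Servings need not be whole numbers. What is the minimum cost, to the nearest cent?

$1.75

Cost per g of fiber: whole-barley bread $0.0625, avocado $0.1125, quinoa $0.2375, peanut butter $0.2500, pasta $0.3250.
With no serving limits, use only whole-barley bread: 28 g / 4 g = 7 servings × $0.25 = $1.75.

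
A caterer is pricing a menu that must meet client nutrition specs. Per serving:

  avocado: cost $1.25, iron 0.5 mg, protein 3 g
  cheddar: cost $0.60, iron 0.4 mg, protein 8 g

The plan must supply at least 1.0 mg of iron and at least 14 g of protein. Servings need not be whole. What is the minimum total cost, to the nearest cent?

$1.50

This is a tiny linear program; its minimum lies at a vertex of the feasible set. List the vertices and price them.
avocado only: max(1.0/0.5, 14/3) = 4.667 servings → $5.83.
cheddar only: max(1.0/0.4, 14/8) = 2.5 servings → $1.50.
avocado + cheddar with both tight: 0.8571 servings and 1.429 servings → $1.93.
Cheapest feasible corner: $1.50.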